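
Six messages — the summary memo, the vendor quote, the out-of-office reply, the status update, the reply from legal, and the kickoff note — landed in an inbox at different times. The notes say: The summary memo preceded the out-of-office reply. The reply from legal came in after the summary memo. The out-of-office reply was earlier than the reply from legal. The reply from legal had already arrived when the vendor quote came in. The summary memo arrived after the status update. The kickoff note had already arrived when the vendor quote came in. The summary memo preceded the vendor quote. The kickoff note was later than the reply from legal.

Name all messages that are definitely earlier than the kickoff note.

Directly stated before the kickoff note: the reply from legal.
The out-of-office reply reaches the kickoff note via the out-of-office reply → the reply from legal → the kickoff note.
The status update reaches the kickoff note via the status update → the summary memo → the reply from legal → the kickoff note.
The summary memo reaches the kickoff note via the summary memo → the reply from legal → the kickoff note.
No chain forces the vendor quote ahead of the kickoff note.

the out-of-office reply, the reply from legal, the status update, the summary memo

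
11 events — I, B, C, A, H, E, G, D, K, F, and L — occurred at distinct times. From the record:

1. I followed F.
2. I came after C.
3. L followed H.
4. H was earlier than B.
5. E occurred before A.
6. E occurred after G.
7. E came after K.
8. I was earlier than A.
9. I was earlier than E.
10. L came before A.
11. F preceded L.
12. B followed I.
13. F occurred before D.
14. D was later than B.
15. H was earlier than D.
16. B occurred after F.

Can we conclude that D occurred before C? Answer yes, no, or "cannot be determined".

no

Tracing the constraints gives C → I → B → D, so C must come before D.
That means D cannot be before C.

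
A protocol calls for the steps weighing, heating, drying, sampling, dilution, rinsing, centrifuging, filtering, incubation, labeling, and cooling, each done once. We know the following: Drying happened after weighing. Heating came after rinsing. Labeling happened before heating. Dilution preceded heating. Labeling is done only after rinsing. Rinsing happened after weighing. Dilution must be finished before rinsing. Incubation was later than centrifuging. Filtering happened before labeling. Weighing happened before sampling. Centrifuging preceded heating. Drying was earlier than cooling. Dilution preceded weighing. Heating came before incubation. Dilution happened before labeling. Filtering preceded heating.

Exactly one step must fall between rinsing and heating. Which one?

labeling

Tracing the constraints gives rinsing → labeling → heating, so labeling sits after rinsing and before heating.
No other step is forced both after rinsing and before heating.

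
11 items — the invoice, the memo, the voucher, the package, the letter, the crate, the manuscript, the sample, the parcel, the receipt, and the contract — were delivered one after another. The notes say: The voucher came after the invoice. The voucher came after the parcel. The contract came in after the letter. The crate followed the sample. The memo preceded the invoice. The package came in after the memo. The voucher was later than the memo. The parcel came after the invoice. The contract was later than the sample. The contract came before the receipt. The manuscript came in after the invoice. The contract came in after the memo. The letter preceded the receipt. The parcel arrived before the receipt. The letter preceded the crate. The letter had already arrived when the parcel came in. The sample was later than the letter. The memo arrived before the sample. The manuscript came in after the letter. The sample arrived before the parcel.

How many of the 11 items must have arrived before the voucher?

Directly stated before the voucher: the invoice, the memo, and the parcel.
The letter reaches the voucher via the letter → the parcel → the voucher.
The sample reaches the voucher via the sample → the parcel → the voucher.
No chain forces the manuscript (or any of the others) ahead of the voucher.
That's the invoice, the letter, the memo, the parcel, and the sample — 5 in all.

5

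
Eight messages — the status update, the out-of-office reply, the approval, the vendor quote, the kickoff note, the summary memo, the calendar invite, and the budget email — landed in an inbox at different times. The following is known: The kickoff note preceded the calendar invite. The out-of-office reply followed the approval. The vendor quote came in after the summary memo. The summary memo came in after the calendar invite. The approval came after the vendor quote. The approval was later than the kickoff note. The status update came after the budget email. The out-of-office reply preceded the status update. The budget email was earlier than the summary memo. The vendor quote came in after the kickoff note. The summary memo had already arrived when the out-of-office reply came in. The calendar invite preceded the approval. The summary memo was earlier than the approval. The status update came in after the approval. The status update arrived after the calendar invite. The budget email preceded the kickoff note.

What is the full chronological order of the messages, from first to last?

The constraints fix every adjacent pair, so only one ordering works:
the budget email → the kickoff note → the calendar invite → the summary memo → the vendor quote → the approval → the out-of-office reply → the status update.

the budget email, the kickoff note, the calendar invite, the summary memo, the vendor quote, the approval, the out-of-office reply, the status update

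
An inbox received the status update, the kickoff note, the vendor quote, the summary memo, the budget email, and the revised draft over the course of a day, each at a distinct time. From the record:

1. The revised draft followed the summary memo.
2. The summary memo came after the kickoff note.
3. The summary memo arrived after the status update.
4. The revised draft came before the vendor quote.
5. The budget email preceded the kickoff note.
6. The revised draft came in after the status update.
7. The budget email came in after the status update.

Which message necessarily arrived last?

the vendor quote

Every other message has a chain of constraints placing it before the vendor quote, so the vendor quote is last.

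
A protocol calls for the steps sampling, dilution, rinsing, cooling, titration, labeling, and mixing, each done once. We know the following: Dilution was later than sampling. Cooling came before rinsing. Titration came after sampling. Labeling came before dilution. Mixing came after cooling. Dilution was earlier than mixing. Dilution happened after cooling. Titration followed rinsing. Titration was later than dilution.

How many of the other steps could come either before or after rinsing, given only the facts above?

Forced before rinsing: cooling; forced after rinsing: titration.
That leaves dilution, labeling, mixing, and sampling with no forced order relative to rinsing — 4.

4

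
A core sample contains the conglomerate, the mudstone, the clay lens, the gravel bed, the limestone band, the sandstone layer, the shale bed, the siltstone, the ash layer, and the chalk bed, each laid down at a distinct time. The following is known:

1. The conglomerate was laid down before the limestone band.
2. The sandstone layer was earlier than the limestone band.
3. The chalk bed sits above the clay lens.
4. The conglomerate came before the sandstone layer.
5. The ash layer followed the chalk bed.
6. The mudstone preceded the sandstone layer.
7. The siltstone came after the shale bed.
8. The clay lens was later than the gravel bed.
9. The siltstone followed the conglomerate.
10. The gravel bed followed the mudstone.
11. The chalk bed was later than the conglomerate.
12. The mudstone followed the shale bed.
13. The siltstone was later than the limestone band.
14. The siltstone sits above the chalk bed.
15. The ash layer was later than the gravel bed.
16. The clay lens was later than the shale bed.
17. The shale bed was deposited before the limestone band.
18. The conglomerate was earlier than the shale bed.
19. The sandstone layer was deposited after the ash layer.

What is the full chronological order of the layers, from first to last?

the conglomerate, the shale bed, the mudstone, the gravel bed, the clay lens, the chalk bed, the ash layer, the sandstone layer, the limestone band, the siltstone

The constraints fix every adjacent pair, so only one ordering works:
the conglomerate → the shale bed → the mudstone → the gravel bed → the clay lens → the chalk bed → the ash layer → the sandstone layer → the limestone band → the siltstone.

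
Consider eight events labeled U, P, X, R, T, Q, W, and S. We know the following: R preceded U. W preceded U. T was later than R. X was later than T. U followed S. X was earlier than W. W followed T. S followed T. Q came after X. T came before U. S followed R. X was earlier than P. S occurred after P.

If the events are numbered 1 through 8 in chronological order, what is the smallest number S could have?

5

P, R, T, and X must all come before S — 4 forced predecessors.
Nothing else is forced ahead of S, so its earliest slot is position 4 + 1 = 5.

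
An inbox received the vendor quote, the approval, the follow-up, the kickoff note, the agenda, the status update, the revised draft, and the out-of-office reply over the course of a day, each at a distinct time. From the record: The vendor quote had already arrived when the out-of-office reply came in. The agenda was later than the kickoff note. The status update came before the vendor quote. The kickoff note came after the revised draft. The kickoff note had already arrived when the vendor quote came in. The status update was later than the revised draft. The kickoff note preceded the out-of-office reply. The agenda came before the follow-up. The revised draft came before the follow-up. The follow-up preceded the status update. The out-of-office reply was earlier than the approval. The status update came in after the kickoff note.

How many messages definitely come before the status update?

Directly stated before the status update: the follow-up, the kickoff note, and the revised draft.
The agenda reaches the status update via the agenda → the follow-up → the status update.
No chain forces the out-of-office reply (or any of the others) ahead of the status update.
That's the agenda, the follow-up, the kickoff note, and the revised draft — 4 in all.

4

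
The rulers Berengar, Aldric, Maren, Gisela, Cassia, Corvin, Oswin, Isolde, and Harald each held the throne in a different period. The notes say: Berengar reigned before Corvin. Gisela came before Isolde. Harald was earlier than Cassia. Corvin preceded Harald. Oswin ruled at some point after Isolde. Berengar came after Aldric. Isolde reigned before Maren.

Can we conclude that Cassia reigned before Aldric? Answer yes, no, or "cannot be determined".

no

Tracing the constraints gives Aldric → Berengar → Corvin → Harald → Cassia, so Aldric must come before Cassia.
That means Cassia cannot be before Aldric.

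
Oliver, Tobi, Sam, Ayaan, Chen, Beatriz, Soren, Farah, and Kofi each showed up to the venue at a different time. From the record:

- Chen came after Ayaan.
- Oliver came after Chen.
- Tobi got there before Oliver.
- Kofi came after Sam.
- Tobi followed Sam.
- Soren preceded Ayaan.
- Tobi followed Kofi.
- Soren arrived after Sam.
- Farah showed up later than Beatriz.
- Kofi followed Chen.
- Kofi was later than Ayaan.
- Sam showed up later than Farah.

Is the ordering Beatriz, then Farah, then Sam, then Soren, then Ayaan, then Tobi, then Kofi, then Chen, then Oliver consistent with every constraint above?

The constraints require Kofi before Tobi, but in the proposed sequence Tobi appears ahead of Kofi. That one violation is enough.

no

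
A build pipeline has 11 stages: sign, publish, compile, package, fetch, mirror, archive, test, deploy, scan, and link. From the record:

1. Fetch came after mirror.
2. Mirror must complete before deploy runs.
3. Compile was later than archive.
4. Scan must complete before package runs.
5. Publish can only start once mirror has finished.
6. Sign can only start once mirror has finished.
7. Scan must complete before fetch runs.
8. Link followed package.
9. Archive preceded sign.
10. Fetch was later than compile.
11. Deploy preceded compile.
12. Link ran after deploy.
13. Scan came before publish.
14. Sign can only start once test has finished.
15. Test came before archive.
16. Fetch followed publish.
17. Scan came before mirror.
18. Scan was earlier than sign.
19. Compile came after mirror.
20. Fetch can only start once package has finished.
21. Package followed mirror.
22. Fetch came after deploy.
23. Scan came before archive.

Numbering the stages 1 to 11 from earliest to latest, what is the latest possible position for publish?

Publish must come before fetch — 1 stage forced after it.
Everything else can be placed before publish in some valid order, so publish can sit as late as position 11 − 1 = 10.

10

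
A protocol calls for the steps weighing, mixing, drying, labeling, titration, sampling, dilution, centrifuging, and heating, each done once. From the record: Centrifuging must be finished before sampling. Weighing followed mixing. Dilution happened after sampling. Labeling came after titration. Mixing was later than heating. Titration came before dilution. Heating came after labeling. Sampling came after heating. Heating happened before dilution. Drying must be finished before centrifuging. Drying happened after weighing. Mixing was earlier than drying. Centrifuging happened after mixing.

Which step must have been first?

Titration has a chain of constraints placing it before every other step, so titration must be first.

titration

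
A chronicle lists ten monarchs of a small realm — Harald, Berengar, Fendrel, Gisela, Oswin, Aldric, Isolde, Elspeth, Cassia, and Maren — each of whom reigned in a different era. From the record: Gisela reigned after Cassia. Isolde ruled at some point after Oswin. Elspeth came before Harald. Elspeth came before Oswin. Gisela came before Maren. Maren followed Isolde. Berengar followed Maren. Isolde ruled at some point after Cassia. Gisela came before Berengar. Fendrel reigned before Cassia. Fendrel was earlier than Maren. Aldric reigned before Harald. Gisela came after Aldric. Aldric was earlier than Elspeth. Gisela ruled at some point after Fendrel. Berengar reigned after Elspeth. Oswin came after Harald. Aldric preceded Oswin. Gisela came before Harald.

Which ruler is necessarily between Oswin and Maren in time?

Isolde

Tracing the constraints gives Oswin → Isolde → Maren, so Isolde sits after Oswin and before Maren.
No other ruler is forced both after Oswin and before Maren.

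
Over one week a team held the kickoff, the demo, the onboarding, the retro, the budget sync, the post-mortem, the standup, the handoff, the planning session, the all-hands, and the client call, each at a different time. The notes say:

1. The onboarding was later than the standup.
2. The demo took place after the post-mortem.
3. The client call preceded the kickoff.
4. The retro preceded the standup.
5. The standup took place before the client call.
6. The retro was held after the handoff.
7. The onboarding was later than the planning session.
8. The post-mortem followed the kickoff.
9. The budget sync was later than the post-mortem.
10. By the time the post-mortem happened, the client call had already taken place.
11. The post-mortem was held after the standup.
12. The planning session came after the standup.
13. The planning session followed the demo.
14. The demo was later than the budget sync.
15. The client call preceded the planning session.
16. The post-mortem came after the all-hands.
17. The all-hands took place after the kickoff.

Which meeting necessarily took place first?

The handoff has a chain of constraints placing it before every other meeting, so the handoff must be first.

the handoff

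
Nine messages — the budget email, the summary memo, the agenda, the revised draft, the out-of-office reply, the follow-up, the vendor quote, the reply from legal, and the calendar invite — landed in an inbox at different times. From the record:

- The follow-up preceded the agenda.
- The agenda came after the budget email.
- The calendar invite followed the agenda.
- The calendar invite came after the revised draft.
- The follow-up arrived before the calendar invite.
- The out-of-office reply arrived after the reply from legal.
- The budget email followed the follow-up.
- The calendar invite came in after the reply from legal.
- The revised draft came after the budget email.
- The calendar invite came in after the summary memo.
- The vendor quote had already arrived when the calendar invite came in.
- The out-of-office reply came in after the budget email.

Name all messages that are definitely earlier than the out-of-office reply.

Directly stated before the out-of-office reply: the budget email and the reply from legal.
The follow-up reaches the out-of-office reply via the follow-up → the budget email → the out-of-office reply.

the budget email, the follow-up, the reply from legal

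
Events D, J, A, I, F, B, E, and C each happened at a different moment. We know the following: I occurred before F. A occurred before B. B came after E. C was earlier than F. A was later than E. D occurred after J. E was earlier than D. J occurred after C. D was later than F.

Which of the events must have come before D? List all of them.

Directly stated before D: E, F, and J.
C reaches D via C → J → D.
I reaches D via I → F → D.

C, E, F, I, J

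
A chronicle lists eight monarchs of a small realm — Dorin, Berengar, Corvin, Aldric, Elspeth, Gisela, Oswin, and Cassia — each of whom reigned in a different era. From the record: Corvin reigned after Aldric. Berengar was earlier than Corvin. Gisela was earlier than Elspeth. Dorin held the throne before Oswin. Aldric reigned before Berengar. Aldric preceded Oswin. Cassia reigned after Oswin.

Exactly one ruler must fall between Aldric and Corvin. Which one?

Berengar

Tracing the constraints gives Aldric → Berengar → Corvin, so Berengar sits after Aldric and before Corvin.
No other ruler is forced both after Aldric and before Corvin.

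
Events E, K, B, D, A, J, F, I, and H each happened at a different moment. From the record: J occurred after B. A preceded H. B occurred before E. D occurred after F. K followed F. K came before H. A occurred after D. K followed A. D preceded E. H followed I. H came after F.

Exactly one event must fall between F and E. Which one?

D

Tracing the constraints gives F → D → E, so D sits after F and before E.
No other event is forced both after F and before E.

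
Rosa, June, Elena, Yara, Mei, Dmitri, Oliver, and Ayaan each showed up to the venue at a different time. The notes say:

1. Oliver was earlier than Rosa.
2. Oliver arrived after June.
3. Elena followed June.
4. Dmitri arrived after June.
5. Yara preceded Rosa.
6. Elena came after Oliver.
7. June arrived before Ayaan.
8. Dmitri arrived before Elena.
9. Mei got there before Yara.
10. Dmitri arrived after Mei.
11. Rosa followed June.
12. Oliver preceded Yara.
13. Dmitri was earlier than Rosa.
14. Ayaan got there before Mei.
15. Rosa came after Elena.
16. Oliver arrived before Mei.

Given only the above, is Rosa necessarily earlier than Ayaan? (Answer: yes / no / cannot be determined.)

Tracing the constraints gives Ayaan → Mei → Dmitri → Rosa, so Ayaan must come before Rosa.
That means Rosa cannot be before Ayaan.

no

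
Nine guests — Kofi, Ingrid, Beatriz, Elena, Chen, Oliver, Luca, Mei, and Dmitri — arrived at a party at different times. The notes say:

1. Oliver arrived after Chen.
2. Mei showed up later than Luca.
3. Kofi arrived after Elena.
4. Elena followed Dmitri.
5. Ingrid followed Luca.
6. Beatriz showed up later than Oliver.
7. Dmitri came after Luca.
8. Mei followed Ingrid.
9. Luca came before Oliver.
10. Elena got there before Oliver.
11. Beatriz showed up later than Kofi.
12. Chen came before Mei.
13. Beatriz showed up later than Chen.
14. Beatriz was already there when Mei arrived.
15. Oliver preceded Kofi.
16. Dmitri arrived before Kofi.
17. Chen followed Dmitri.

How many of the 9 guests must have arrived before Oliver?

4

Directly stated before Oliver: Chen, Elena, and Luca.
Dmitri reaches Oliver via Dmitri → Elena → Oliver.
That's Chen, Dmitri, Elena, and Luca — 4 in all.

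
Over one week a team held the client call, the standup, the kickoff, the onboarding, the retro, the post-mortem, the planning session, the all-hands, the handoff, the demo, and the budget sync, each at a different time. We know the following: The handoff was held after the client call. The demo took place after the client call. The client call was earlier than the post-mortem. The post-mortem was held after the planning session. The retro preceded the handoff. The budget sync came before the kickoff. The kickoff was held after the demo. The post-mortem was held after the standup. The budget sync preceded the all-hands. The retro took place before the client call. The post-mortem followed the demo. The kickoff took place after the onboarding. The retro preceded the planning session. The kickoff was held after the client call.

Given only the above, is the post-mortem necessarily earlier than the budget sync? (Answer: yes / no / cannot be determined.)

cannot be determined

No chain of stated constraints runs from the post-mortem to the budget sync, and none runs from the budget sync to the post-mortem either.
So the relative order of the post-mortem and the budget sync is not fixed by the given facts.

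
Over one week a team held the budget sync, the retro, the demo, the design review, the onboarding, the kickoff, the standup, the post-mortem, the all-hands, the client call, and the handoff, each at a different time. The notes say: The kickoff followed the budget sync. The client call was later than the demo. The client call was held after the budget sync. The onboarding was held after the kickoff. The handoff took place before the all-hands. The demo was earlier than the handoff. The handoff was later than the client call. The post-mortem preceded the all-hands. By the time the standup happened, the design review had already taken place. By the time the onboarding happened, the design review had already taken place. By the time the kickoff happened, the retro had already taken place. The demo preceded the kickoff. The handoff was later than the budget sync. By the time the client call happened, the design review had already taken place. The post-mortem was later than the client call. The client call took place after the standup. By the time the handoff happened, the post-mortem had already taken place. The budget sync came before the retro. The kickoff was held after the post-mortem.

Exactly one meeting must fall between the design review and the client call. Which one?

Tracing the constraints gives the design review → the standup → the client call, so the standup sits after the design review and before the client call.
No other meeting is forced both after the design review and before the client call.

the standup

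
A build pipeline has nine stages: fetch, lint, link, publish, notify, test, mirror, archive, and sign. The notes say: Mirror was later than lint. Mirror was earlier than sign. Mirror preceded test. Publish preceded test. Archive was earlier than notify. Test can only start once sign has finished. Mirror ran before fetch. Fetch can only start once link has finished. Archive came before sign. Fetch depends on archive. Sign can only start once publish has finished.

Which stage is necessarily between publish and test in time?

Tracing the constraints gives publish → sign → test, so sign sits after publish and before test.
No other stage is forced both after publish and before test.

sign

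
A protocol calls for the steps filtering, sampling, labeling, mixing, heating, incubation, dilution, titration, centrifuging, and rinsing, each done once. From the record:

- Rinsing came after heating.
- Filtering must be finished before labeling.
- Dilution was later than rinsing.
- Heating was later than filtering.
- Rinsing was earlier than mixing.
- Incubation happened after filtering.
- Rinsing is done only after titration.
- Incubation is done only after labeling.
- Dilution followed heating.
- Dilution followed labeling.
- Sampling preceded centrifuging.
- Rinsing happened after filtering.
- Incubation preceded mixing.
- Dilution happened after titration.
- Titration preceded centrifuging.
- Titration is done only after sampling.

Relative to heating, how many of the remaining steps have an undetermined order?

Forced before heating: filtering; forced after heating: dilution, mixing, and rinsing.
That leaves centrifuging, incubation, labeling, sampling, and titration with no forced order relative to heating — 5.

5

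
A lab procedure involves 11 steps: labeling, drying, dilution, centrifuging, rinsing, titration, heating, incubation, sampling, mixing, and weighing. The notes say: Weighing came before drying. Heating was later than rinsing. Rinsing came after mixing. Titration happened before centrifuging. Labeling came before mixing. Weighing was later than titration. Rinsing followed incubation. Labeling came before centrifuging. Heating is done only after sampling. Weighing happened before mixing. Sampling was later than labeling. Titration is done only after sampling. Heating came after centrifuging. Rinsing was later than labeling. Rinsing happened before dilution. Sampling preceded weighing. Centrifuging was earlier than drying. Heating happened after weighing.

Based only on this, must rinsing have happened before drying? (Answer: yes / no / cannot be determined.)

No chain of stated constraints runs from rinsing to drying, and none runs from drying to rinsing either.
So the relative order of rinsing and drying is not fixed by the given facts.

cannot be determined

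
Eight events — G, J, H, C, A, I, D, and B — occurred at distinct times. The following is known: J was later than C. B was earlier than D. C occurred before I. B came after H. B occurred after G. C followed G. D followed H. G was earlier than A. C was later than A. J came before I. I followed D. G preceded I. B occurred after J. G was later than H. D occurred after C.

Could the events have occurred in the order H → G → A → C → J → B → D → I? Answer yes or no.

Check each stated constraint against the proposed order — e.g. H is ahead of D; G is ahead of I. Every pair is in the required order; nothing is violated.

yes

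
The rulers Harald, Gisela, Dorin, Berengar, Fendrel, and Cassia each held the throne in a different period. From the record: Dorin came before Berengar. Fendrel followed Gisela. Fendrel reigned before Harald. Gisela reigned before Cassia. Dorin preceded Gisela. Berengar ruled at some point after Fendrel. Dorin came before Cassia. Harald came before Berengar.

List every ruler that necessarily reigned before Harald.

Directly stated before Harald: Fendrel.
Dorin reaches Harald via Dorin → Gisela → Fendrel → Harald.
Gisela reaches Harald via Gisela → Fendrel → Harald.

Dorin, Fendrel, Gisela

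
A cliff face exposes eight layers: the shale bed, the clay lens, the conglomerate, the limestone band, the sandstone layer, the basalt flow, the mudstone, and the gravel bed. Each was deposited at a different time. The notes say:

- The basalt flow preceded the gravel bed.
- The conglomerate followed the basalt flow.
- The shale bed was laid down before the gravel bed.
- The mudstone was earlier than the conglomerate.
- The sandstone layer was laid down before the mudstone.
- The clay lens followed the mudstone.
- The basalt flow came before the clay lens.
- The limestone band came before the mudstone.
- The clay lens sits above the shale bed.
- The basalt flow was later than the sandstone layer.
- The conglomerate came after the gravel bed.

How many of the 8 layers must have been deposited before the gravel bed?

Directly stated before the gravel bed: the basalt flow and the shale bed.
The sandstone layer reaches the gravel bed via the sandstone layer → the basalt flow → the gravel bed.
No chain forces the limestone band (or any of the others) ahead of the gravel bed.
That's the basalt flow, the sandstone layer, and the shale bed — 3 in all.

3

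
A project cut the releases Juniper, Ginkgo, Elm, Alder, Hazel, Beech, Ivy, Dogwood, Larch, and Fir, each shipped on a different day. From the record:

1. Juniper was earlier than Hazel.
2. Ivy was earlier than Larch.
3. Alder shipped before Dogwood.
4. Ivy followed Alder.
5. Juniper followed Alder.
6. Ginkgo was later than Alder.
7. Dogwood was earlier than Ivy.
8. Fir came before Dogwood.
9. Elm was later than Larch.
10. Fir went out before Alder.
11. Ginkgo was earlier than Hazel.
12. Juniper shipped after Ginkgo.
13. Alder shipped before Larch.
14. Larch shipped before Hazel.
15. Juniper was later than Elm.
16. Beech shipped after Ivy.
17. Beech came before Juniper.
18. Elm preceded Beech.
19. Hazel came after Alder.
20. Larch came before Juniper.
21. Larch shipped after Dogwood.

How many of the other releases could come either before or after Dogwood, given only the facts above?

Forced before Dogwood: Alder and Fir; forced after Dogwood: Beech, Elm, Hazel, Ivy, Juniper, and Larch.
That leaves Ginkgo with no forced order relative to Dogwood — 1.

1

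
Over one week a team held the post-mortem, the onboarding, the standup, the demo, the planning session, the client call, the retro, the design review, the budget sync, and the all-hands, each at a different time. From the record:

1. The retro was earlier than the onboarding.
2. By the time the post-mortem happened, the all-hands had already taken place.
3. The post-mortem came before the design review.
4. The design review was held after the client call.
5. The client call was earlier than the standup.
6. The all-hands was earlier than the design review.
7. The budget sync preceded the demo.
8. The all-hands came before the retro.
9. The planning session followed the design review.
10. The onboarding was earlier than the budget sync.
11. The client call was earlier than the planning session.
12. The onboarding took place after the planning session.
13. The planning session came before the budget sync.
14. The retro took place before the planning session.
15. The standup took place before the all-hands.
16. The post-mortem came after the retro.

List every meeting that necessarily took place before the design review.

Directly stated before the design review: the all-hands, the client call, and the post-mortem.
The retro reaches the design review via the retro → the post-mortem → the design review.
The standup reaches the design review via the standup → the all-hands → the design review.
No chain forces the budget sync (or any of the others) ahead of the design review.

the all-hands, the client call, the post-mortem, the retro, the standup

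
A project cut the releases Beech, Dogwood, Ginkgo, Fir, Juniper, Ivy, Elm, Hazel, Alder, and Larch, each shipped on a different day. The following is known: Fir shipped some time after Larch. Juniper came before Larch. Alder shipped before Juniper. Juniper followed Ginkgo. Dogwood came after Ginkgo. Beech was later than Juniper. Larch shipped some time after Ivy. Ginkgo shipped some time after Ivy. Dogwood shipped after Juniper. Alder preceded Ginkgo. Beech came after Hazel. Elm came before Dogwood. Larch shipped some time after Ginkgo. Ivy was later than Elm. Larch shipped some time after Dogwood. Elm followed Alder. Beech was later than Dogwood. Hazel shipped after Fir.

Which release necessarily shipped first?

Alder has a chain of constraints placing it before every other release, so Alder must be first.

Alder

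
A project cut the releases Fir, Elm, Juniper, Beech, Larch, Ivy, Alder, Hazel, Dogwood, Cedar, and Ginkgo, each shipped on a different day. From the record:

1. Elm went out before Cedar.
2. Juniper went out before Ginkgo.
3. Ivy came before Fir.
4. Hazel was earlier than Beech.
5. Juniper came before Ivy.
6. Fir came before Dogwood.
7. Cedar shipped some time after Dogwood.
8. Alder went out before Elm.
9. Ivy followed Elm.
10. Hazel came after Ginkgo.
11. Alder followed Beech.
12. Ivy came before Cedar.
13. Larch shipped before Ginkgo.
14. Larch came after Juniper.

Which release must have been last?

Cedar

Every other release has a chain of constraints placing it before Cedar, so Cedar is last.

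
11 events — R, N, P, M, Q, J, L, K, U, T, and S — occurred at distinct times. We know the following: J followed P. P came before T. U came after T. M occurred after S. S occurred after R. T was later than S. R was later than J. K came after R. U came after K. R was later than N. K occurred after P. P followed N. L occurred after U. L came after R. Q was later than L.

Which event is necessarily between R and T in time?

S

Tracing the constraints gives R → S → T, so S sits after R and before T.
No other event is forced both after R and before T.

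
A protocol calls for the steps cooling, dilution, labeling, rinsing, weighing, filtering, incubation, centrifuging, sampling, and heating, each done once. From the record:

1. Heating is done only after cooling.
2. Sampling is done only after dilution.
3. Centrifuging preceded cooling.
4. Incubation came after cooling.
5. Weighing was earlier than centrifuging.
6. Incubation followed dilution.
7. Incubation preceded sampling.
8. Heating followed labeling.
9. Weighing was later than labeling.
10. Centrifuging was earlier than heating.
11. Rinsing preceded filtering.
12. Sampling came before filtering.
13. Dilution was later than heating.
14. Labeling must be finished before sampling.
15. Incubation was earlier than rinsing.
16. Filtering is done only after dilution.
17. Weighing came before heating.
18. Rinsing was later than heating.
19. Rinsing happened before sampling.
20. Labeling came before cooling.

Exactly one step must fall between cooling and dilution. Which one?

heating

Tracing the constraints gives cooling → heating → dilution, so heating sits after cooling and before dilution.
No other step is forced both after cooling and before dilution.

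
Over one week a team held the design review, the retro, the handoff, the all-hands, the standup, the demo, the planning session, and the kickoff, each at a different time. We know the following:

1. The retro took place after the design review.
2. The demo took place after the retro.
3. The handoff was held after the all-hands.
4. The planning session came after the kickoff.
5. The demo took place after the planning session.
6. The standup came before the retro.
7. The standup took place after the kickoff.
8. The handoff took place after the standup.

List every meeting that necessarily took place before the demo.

Directly stated before the demo: the planning session and the retro.
The design review reaches the demo via the design review → the retro → the demo.
The kickoff reaches the demo via the kickoff → the planning session → the demo.
The standup reaches the demo via the standup → the retro → the demo.
No chain forces the handoff (or any of the others) ahead of the demo.

the design review, the kickoff, the planning session, the retro, the standup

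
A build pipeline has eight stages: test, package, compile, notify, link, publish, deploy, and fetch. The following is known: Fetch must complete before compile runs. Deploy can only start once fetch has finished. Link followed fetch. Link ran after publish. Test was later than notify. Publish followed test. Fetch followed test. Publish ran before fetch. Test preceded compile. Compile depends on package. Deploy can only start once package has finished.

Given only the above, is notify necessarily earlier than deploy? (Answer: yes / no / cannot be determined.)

Chain the constraints: notify → test → fetch → deploy. Each link is directly stated, so notify comes before deploy.

yes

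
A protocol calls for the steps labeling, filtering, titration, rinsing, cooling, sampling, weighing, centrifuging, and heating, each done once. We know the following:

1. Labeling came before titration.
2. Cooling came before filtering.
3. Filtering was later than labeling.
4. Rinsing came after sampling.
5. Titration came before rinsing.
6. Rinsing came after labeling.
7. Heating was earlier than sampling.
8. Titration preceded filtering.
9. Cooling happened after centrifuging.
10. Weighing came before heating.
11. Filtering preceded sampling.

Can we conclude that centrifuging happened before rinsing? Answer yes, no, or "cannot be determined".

yes

Chain the constraints: centrifuging → cooling → filtering → sampling → rinsing. Each link is directly stated, so centrifuging comes before rinsing.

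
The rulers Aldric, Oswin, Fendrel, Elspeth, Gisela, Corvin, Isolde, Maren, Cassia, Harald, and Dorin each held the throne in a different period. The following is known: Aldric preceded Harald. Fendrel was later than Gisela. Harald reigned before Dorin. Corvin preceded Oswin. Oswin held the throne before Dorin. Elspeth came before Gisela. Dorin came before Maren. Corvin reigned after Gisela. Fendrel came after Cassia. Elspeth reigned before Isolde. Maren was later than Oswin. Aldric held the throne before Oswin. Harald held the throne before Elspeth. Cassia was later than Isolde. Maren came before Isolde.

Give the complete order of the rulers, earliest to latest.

The constraints fix every adjacent pair, so only one ordering works:
Aldric → Harald → Elspeth → Gisela → Corvin → Oswin → Dorin → Maren → Isolde → Cassia → Fendrel.

Aldric, Harald, Elspeth, Gisela, Corvin, Oswin, Dorin, Maren, Isolde, Cassia, Fendrel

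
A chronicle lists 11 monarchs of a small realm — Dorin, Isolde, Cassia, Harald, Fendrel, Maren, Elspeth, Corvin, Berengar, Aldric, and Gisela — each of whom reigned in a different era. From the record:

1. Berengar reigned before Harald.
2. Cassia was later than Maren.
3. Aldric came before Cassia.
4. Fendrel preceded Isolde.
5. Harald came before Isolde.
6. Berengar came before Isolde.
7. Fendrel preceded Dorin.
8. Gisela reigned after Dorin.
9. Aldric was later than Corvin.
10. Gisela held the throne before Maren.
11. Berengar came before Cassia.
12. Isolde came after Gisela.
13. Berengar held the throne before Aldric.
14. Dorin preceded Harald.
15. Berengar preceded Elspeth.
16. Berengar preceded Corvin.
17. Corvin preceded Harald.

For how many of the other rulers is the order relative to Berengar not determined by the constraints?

Forced after Berengar: Aldric, Cassia, Corvin, Elspeth, Harald, and Isolde.
That leaves Dorin, Fendrel, Gisela, and Maren with no forced order relative to Berengar — 4.

4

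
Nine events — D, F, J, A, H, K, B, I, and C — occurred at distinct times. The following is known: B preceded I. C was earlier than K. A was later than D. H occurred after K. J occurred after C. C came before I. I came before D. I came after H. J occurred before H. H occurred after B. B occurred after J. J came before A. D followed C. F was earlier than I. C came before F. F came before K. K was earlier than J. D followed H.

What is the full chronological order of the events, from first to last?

C, F, K, J, B, H, I, D, A

The constraints fix every adjacent pair, so only one ordering works:
C → F → K → J → B → H → I → D → A.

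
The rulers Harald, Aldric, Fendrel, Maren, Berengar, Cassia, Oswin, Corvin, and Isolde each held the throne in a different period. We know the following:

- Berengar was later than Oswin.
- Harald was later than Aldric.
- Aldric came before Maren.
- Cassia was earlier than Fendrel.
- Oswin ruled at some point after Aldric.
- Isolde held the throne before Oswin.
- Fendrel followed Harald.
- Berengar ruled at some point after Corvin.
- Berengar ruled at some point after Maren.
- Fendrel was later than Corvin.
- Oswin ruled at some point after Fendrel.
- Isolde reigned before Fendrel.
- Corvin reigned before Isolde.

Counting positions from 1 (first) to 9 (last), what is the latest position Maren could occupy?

8

Maren must come before Berengar — 1 ruler forced after them.
Everything else can be placed before Maren in some valid order, so Maren can sit as late as position 9 − 1 = 8.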